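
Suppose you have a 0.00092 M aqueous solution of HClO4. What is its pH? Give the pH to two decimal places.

pH = 3.04

HClO4 is a strong acid and dissociates completely, so [H+] = 0.00092 M.
pH = -log(0.00092) = 3.04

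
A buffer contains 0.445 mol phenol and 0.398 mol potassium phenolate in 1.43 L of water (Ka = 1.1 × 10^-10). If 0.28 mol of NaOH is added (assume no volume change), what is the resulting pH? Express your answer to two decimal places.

After neutralization: n(C6H5OH) = 0.165 mol, n(C6H5O-) = 0.678 mol.
pKa = −log(1.1 × 10^-10) = 9.959
Henderson–Hasselbalch with mole ratio 0.678/0.165: pH = 9.959 + (+0.614)

pH = 10.57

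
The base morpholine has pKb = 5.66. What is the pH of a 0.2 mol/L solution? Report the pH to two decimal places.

C4H8ONH + H2O ⇌ C4H8ONH2+ + OH-
Kb = 10^(−5.66) = 2.19 × 10^-6
Kb = [OH-]²/(0.2 − [OH-]) = 2.19 × 10^-6
Assume [OH-] ≪ 0.2: [OH-] ≈ √(2.19 × 10^-6 × 0.2) = 6.62 × 10^-4 M
([OH-]/C₀ = 0.33% < 5%, so the approximation holds.)
pOH = −log(6.62 × 10^-4) = 3.18; pH = 14.00 − 3.18 = 10.82

pH = 10.82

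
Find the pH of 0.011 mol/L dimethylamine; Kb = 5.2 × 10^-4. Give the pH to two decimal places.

(CH3)2NH + H2O ⇌ (CH3)2NH2+ + OH-
From the ICE table, Kb = x²/(0.011 − x) = 5.2 × 10^-4.
x is not negligible relative to C₀; solve x² + 0.00052·x − 5.72e-06 = 0.
x = [−0.00052 + √(0.00052² + 2.29e-05)]/2 = 2.15 × 10^-3 M
pOH = −log(2.15 × 10^-3) = 2.67; pH = 14.00 − 2.67 = 11.33

pH = 11.33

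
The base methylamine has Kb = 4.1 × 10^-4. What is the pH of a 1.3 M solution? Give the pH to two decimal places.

CH3NH2 + H2O ⇌ CH3NH3+ + OH-
Kb = x²/(1.3 − x) = 4.1 × 10^-4
Assume x ≪ 1.3: x ≈ √(4.1 × 10^-4 × 1.3) = 2.31 × 10^-2 M
Check: 1.8% ionized — well under 5%, approximation valid.
pOH = −log(2.31 × 10^-2) = 1.64; pH = 14.00 − 1.64 = 12.36

pH = 12.36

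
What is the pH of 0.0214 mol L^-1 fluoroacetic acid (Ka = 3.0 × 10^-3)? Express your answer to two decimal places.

pH = 2.18

FCH2COOH ⇌ FCH2COO- + H+
Ka = [H+]²/(0.0214 − [H+]) = 3.0 × 10^-3
The 5% rule fails; solving [H+]² + Ka·[H+] − Ka·C₀ = 0 exactly:
[H+] = [−0.003 + √(0.003² + 0.000257)]/2 = 6.65 × 10^-3 M
pH = −log[H+] = −log(6.65 × 10^-3) = 2.18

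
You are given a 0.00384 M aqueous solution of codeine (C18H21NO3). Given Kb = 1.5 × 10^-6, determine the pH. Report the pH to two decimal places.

C18H21NO3 + H2O ⇌ C18H22NO3+ + OH-
Kb = x²/(0.00384 − x) = 1.5 × 10^-6
Since Kb ≪ C₀, x ≈ √(Kb·C₀) = 7.59 × 10^-5 M.
pOH = 4.12, so pH = 14.00 − pOH = 9.88

pH = 9.88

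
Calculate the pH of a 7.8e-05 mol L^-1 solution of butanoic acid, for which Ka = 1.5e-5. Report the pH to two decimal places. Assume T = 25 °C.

CH3(CH2)2COOH ⇌ CH3(CH2)2COO- + H+
Ka = x²/(7.8e-05 − x) = 1.5 × 10^-5
Here C₀/Ka ≈ 5.2, so the small-x approximation fails. Use the quadratic:
x = [−1.5e-05 + √(1.5e-05² + 4.68e-09)]/2 = 2.75 × 10^-5 M
pH = −log(2.75 × 10^-5) = 4.56

pH = 4.56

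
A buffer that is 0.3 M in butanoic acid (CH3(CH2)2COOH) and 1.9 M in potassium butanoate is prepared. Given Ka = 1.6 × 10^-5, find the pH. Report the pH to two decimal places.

pH = 5.60

pKa = −log(1.6 × 10^-5) = 4.796
Using pH = pKa + log([base]/[acid]) with [base]/[acid] = 1.9/0.3:
pH = 4.796 + (+0.802) = 5.60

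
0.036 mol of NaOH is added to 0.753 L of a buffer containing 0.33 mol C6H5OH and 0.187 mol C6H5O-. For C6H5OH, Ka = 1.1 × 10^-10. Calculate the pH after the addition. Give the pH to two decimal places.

After neutralization: n(C6H5OH) = 0.294 mol, n(C6H5O-) = 0.223 mol.
pKa = −log(1.1 × 10^-10) = 9.959
Henderson–Hasselbalch with mole ratio 0.223/0.294: pH = 9.959 + (-0.120)

pH = 9.84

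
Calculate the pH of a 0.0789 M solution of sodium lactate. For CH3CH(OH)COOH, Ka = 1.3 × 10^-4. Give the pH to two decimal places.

pH = 8.39

CH3CH(OH)COO- is the conjugate base of the weak acid CH3CH(OH)COOH.
Kb = Kw/Ka = 1.0×10^-14 / 1.3 × 10^-4 = 7.69 × 10^-11
Kb = [OH-]²/(0.0789 − [OH-]) = 7.69 × 10^-11
Neglecting [OH-] in the denominator: [OH-] = √(7.69 × 10^-11 × 0.0789) = 2.46 × 10^-6 M
pOH = 5.61, so pH = 14.00 − pOH = 8.39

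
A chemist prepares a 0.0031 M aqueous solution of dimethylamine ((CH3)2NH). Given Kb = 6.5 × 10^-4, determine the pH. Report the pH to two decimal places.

pH = 11.05

(CH3)2NH + H2O ⇌ (CH3)2NH2+ + OH-
Kb = [OH-]²/(0.0031 − [OH-]) = 6.5 × 10^-4
[OH-] is not negligible relative to C₀; solve [OH-]² + 0.00065·[OH-] − 2.01e-06 = 0.
[OH-] = (−Kb + √(Kb² + 4·Kb·C₀))/2 = 1.13 × 10^-3 M
pOH = −log(1.13 × 10^-3) = 2.95; pH = 14.00 − 2.95 = 11.05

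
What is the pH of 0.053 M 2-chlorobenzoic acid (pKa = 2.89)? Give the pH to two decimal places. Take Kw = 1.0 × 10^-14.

pH = 2.12

ClC6H4COOH ⇌ ClC6H4COO- + H+
Ka = 10^(−2.89) = 1.29 × 10^-3
From the ICE table, Ka = x²/(0.053 − x) = 1.29 × 10^-3.
The 5% rule fails; solving x² + Ka·x − Ka·C₀ = 0 exactly:
x = (−Ka + √(Ka² + 4·Ka·C₀))/2 = 7.65 × 10^-3 M
pH = −log[H+] = −log(7.65 × 10^-3) = 2.12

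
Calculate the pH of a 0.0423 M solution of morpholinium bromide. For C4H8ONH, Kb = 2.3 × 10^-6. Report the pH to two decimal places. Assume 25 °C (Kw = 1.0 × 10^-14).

C4H8ONH2+ is the conjugate acid of the weak base C4H8ONH.
Ka = Kw/Kb = 1.0×10^-14 / 2.3 × 10^-6 = 4.35 × 10^-9
Ka = [H+]²/(0.0423 − [H+]) = 4.35 × 10^-9
Assume [H+] ≪ 0.0423: [H+] ≈ √(4.35 × 10^-9 × 0.0423) = 1.36 × 10^-5 M
pH = −log(1.36 × 10^-5) = 4.87

pH = 4.87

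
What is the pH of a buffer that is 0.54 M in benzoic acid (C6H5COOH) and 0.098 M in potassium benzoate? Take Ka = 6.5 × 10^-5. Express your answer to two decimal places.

pKa = −log(6.5 × 10^-5) = 4.187
pH = pKa + log([A⁻]/[HA]) = 4.187 + log(0.098/0.54)
pH = 4.187 + (-0.741) = 3.45

pH = 3.45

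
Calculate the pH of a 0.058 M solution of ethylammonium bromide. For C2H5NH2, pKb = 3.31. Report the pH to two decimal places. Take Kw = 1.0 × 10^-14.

pH = 5.96

C2H5NH3+ is the conjugate acid of the weak base C2H5NH2.
Kb = 10^(−3.31) = 4.90 × 10^-4
Ka = Kw/Kb = 1.0×10^-14 / 4.90 × 10^-4 = 2.04 × 10^-11
Let x = [H+] at equilibrium. Ka = x²/(0.058 − x).
Neglecting x in the denominator: x = √(2.04 × 10^-11 × 0.058) = 1.09 × 10^-6 M
Check: 0.0019% ionized — well under 5%, approximation valid.
pH = −log(1.09 × 10^-6) = 5.96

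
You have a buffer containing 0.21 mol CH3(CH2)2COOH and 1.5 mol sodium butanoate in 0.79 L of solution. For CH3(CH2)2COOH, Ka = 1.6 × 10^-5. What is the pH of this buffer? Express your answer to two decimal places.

pKa = −log(1.6 × 10^-5) = 4.796
Henderson–Hasselbalch: pH = pKa + log([CH3(CH2)2COO-]/[CH3(CH2)2COOH]) = 4.796 + log(1.5/0.21)
pH = 4.796 + (+0.854) = 5.65

pH = 5.65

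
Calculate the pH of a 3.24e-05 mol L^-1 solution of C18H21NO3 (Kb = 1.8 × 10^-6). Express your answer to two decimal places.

C18H21NO3 + H2O ⇌ C18H22NO3+ + OH-
From the ICE table, Kb = x²/(3.24e-05 − x) = 1.8 × 10^-6.
x is not negligible relative to C₀; solve x² + 1.8e-06·x − 5.83e-11 = 0.
x = [−1.8e-06 + √(1.8e-06² + 2.33e-10)]/2 = 6.79 × 10^-6 M
pOH = 5.17, so pH = 14.00 − pOH = 8.83

pH = 8.83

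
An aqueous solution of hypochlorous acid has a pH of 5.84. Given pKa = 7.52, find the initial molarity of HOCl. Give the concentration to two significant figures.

[H+] = 10^(-5.84) = 1.45 × 10^-6 M = x
Ka = 10^(−7.52) = 3.02 × 10^-8
Ka = x²/(C₀ − x) ⇒ C₀ = x + x²/Ka
C₀ = 1.45 × 10^-6 + (1.45 × 10^-6)²/(3.02 × 10^-8) = 7.11 × 10^-5 M

C₀ = 7.1 × 10^-5 M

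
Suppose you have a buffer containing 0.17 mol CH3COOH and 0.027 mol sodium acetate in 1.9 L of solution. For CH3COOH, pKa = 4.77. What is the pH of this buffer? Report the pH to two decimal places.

Henderson–Hasselbalch: pH = pKa + log([CH3COO-]/[CH3COOH]) = 4.77 + log(0.027/0.17)
pH = 4.77 + (-0.799) = 3.97

pH = 3.97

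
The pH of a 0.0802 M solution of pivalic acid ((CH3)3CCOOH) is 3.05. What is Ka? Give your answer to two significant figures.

[H+] = 10^(-3.05) = 8.91 × 10^-4 M
At equilibrium [HA] = 0.0802 − 8.91 × 10^-4 = 7.93 × 10^-2 M
Ka = [H+][A-]/[HA] = (8.91 × 10^-4)² / 7.93 × 10^-2 = 1.0 × 10^-5

Ka = 1.0 × 10^-5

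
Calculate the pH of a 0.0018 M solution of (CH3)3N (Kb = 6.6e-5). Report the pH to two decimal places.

(CH3)3N + H2O ⇌ (CH3)3NH+ + OH-
Kb = x²/(0.0018 − x) = 6.6 × 10^-5
x is not negligible relative to C₀; solve x² + 6.6e-05·x − 1.19e-07 = 0.
x = (−Kb + √(Kb² + 4·Kb·C₀))/2 = 3.13 × 10^-4 M
pOH = −log(3.13 × 10^-4) = 3.50; pH = 14.00 − 3.50 = 10.50

pH = 10.50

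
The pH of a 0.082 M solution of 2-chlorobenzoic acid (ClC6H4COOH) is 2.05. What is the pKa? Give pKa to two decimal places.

pKa = 2.96

[H+] = 10^(-2.05) = 8.91 × 10^-3 M
At equilibrium [HA] = 0.082 − 8.91 × 10^-3 = 7.31 × 10^-2 M
Ka = [H+][A-]/[HA] = (8.91 × 10^-3)² / 7.31 × 10^-2 = 1.09 × 10^-3
pKa = -log(1.09 × 10^-3) = 2.96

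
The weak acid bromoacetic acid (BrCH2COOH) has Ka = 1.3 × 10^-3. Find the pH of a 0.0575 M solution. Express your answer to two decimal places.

pH = 2.10

BrCH2COOH ⇌ BrCH2COO- + H+
From the ICE table, Ka = x²/(0.0575 − x) = 1.3 × 10^-3.
Here C₀/Ka ≈ 44.2, so the small-x approximation fails. Use the quadratic:
x = (−Ka + √(Ka² + 4·Ka·C₀))/2 = 8.02 × 10^-3 M
pH = −log(8.02 × 10^-3) = 2.10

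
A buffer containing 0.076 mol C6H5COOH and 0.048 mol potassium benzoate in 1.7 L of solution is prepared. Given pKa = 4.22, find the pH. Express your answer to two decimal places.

pH = pKa + log([A⁻]/[HA]) = 4.22 + log(0.048/0.076)
pH = 4.22 + (-0.200) = 4.02

pH = 4.02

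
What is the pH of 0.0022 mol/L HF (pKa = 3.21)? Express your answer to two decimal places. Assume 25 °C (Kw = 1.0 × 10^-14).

pH = 3.05

HF ⇌ F- + H+
Ka = 10^(−3.21) = 6.17 × 10^-4
Ka = [H+]²/(0.0022 − [H+]) = 6.17 × 10^-4
Here C₀/Ka ≈ 3.57, so the small-[H+] approximation fails. Use the quadratic:
[H+] = [−0.000617 + √(0.000617² + 5.43e-06)]/2 = 8.97 × 10^-4 M
pH = −log[H+] = −log(8.97 × 10^-4) = 3.05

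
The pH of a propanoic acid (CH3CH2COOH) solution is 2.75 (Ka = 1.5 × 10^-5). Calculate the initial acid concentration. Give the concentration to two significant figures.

[H+] = 10^(-2.75) = 1.78 × 10^-3 M = x
Ka = x²/(C₀ − x) ⇒ C₀ = x + x²/Ka
C₀ = 1.78 × 10^-3 + (1.78 × 10^-3)²/(1.5 × 10^-5) = 2.13 × 10^-1 M

C₀ = 2.1 × 10^-1 M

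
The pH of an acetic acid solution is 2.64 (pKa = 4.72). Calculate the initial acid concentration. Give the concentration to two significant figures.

C₀ = 2.8 × 10^-1 M

[H+] = 10^(-2.64) = 2.29 × 10^-3 M = x
Ka = 10^(−4.72) = 1.91 × 10^-5
Ka = x²/(C₀ − x) ⇒ C₀ = x + x²/Ka
C₀ = 2.29 × 10^-3 + (2.29 × 10^-3)²/(1.91 × 10^-5) = 2.77 × 10^-1 M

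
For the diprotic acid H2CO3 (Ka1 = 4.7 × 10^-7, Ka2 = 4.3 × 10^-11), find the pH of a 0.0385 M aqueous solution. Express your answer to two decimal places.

Ka1 ≫ Ka2, so treat the first dissociation as the only significant source of H+.
Ka1 = x²/(0.0385 − x) = 4.7 × 10^-7
x ≈ √(4.7 × 10^-7 × 0.0385) = 1.35 × 10^-4 M
pH = −log(1.35 × 10^-4) = 3.87

pH = 3.87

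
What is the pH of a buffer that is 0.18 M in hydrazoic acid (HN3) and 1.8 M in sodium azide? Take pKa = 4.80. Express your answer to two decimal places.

Using pH = pKa + log([base]/[acid]) with [base]/[acid] = 1.8/0.18:
pH = 4.80 + (+1.000) = 5.80

pH = 5.80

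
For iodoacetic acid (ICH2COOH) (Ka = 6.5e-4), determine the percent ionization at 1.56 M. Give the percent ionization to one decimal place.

2.0%

ICH2COOH ⇌ ICH2COO- + H+; let x = [H+] at equilibrium.
x ≈ √(Ka·C₀) = √(6.5 × 10^-4 × 1.56) = 3.18 × 10^-2 M
Fraction ionized = 3.18 × 10^-2 / 1.56 = 0.0204 → 2.0%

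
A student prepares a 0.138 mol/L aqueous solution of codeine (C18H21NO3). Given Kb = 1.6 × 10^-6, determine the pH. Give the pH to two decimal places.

pH = 10.67

C18H21NO3 + H2O ⇌ C18H22NO3+ + OH-
Kb = x²/(0.138 − x) = 1.6 × 10^-6
Since Kb ≪ C₀, x ≈ √(Kb·C₀) = 4.70 × 10^-4 M.
Check: 0.34% ionized — well under 5%, approximation valid.
pOH = −log(4.70 × 10^-4) = 3.33; pH = 14.00 − 3.33 = 10.67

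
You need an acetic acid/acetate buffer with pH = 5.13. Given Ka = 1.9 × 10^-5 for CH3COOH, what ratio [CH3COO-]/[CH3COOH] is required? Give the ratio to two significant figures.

pKa = -log(1.9 × 10^-5) = 4.721
pH = pKa + log(r) ⇒ log(r) = 5.13 − 4.721 = +0.409
r = [CH3COO-]/[CH3COOH] = 10^(+0.409) = 2.56

ratio = 2.6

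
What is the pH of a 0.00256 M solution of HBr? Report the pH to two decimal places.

pH = 2.59

HBr is a strong acid and dissociates completely, so [H+] = 0.00256 M.
pH = -log(0.00256) = 2.59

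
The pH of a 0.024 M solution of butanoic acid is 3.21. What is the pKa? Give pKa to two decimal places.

pKa = 4.79

[H+] = 10^(-3.21) = 6.17 × 10^-4 M
At equilibrium [HA] = 0.024 − 6.17 × 10^-4 = 2.34 × 10^-2 M
Ka = [H+][A-]/[HA] = (6.17 × 10^-4)² / 2.34 × 10^-2 = 1.63 × 10^-5
pKa = -log(1.63 × 10^-5) = 4.79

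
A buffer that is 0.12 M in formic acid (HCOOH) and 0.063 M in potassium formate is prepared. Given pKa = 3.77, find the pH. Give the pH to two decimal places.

pH = 3.49

Using pH = pKa + log([base]/[acid]) with [base]/[acid] = 0.063/0.12:
pH = 3.77 + (-0.280) = 3.49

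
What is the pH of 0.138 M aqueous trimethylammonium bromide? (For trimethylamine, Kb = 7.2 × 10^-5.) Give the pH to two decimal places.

(CH3)3NH+ is the conjugate acid of the weak base (CH3)3N.
Ka = Kw/Kb = 1.0×10^-14 / 7.2 × 10^-5 = 1.39 × 10^-10
Ka = [H+]²/(0.138 − [H+]) = 1.39 × 10^-10
Neglecting [H+] in the denominator: [H+] = √(1.39 × 10^-10 × 0.138) = 4.38 × 10^-6 M
([H+]/C₀ = 0.0032% < 5%, so the approximation holds.)
pH = −log(4.38 × 10^-6) = 5.36

pH = 5.36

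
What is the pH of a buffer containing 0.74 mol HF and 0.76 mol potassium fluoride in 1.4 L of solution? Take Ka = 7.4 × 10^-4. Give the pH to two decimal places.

pH = 3.14

pKa = −log(7.4 × 10^-4) = 3.131
pH = pKa + log([A⁻]/[HA]) = 3.131 + log(0.76/0.74)
pH = 3.131 + (+0.012) = 3.14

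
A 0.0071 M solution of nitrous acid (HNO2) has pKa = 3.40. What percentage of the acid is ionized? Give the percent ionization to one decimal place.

21.0%

HNO2 ⇌ NO2- + H+; let x = [H+] at equilibrium.
Ka = 10^(−3.40) = 3.98 × 10^-4
Ka = x²/(C₀ − x); solving the quadratic gives x = 1.49 × 10^-3 M.
Fraction ionized = 1.49 × 10^-3 / 0.0071 = 0.2099 → 21.0%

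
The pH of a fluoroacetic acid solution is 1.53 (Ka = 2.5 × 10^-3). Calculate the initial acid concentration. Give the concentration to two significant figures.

[H+] = 10^(-1.53) = 2.95 × 10^-2 M = x
Ka = x²/(C₀ − x) ⇒ C₀ = x + x²/Ka
C₀ = 2.95 × 10^-2 + (2.95 × 10^-2)²/(2.5 × 10^-3) = 3.78 × 10^-1 M

C₀ = 3.8 × 10^-1 M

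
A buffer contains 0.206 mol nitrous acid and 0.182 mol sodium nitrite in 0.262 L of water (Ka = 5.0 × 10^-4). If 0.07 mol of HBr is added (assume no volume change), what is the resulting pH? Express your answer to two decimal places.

pH = 2.91

Added H+ converts NO2- to HNO2: HNO2 → 0.276 mol, NO2- → 0.112 mol.
pKa = −log(5.0 × 10^-4) = 3.301
pH = pKa + log(n_NO2-/n_HNO2) = 3.301 + log(0.112/0.276) = 3.301 + (-0.392)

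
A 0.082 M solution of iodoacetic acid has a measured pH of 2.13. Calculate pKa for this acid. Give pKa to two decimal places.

[H+] = 10^(-2.13) = 7.41 × 10^-3 M
At equilibrium [HA] = 0.082 − 7.41 × 10^-3 = 7.46 × 10^-2 M
Ka = [H+][A-]/[HA] = (7.41 × 10^-3)² / 7.46 × 10^-2 = 7.36 × 10^-4
pKa = -log(7.36 × 10^-4) = 3.13

pKa = 3.13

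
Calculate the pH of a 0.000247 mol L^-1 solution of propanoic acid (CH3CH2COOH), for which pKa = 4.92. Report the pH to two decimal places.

CH3CH2COOH ⇌ CH3CH2COO- + H+
Ka = 10^(−4.92) = 1.20 × 10^-5
From the ICE table, Ka = [H+]²/(0.000247 − [H+]) = 1.20 × 10^-5.
[H+] is not negligible relative to C₀; solve [H+]² + 1.2e-05·[H+] − 2.96e-09 = 0.
[H+] = [−1.2e-05 + √(1.2e-05² + 1.19e-08)]/2 = 4.88 × 10^-5 M
pH = −log[H+] = −log(4.88 × 10^-5) = 4.31

pH = 4.31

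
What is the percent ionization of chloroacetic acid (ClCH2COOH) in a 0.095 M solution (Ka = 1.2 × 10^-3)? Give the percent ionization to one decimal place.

10.6%

ClCH2COOH ⇌ ClCH2COO- + H+; let x = [H+] at equilibrium.
Solve x² + 0.0012x − 0.000114 = 0 → x = 1.01 × 10^-2 M
Fraction ionized = 1.01 × 10^-2 / 0.095 = 0.1063 → 10.6%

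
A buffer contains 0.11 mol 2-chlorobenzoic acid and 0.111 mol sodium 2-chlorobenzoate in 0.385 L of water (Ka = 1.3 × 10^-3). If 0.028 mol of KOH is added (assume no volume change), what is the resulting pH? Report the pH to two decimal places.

pH = 3.12

OH- converts ClC6H4COOH to ClC6H4COO-: ClC6H4COOH → 0.082 mol, ClC6H4COO- → 0.139 mol.
pKa = −log(1.3 × 10^-3) = 2.886
pH = pKa + log(n_ClC6H4COO-/n_ClC6H4COOH) = 2.886 + log(0.139/0.082) = 2.886 + (+0.229)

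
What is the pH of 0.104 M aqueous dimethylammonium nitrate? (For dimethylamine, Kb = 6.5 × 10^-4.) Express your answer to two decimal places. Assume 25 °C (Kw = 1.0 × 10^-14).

pH = 5.90

(CH3)2NH2+ is the conjugate acid of the weak base (CH3)2NH.
Ka = Kw/Kb = 1.0×10^-14 / 6.5 × 10^-4 = 1.54 × 10^-11
Ka = [H+]²/(0.104 − [H+]) = 1.54 × 10^-11
Since Ka ≪ C₀, [H+] ≈ √(Ka·C₀) = 1.27 × 10^-6 M.
Check: 0.0012% ionized — well under 5%, approximation valid.
pH = −log(1.27 × 10^-6) = 5.90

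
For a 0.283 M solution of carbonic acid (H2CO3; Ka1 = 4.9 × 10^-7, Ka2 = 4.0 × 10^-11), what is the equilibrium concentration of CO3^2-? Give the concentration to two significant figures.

First ionization gives [H+] ≈ [HCO3-] = 3.72 × 10^-4 M.
Second step: Ka2 = [H+][CO3^2-]/[HCO3-] ≈ [CO3^2-] (since [H+] ≈ [HCO3-]).
So [CO3^2-] ≈ Ka2.

4.0 × 10^-11 M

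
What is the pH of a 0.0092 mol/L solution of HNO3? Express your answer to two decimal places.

HNO3 is a strong acid and dissociates completely, so [H+] = 0.0092 M.
pH = -log(0.0092) = 2.04

pH = 2.04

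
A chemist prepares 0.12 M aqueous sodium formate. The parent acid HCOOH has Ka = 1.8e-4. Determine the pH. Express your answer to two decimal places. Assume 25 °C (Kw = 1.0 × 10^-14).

HCOO- is the conjugate base of the weak acid HCOOH.
Kb = Kw/Ka = 1.0×10^-14 / 1.8 × 10^-4 = 5.56 × 10^-11
Kb = x²/(0.12 − x) = 5.56 × 10^-11
Since Kb ≪ C₀, x ≈ √(Kb·C₀) = 2.58 × 10^-6 M.
pOH = −log(2.58 × 10^-6) = 5.59; pH = 14.00 − 5.59 = 8.41

pH = 8.41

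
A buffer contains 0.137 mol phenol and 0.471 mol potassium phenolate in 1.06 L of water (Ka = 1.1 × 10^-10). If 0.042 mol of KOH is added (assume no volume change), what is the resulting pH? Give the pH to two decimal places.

After neutralization: n(C6H5OH) = 0.095 mol, n(C6H5O-) = 0.513 mol.
pKa = −log(1.1 × 10^-10) = 9.959
Henderson–Hasselbalch with mole ratio 0.513/0.095: pH = 9.959 + (+0.732)

pH = 10.69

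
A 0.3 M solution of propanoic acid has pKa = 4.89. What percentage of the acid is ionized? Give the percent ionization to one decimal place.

CH3CH2COOH ⇌ CH3CH2COO- + H+; let x = [H+] at equilibrium.
Ka = 10^(−4.89) = 1.29 × 10^-5
x ≈ √(Ka·C₀) = √(1.29 × 10^-5 × 0.3) = 1.97 × 10^-3 M
Fraction ionized = 1.97 × 10^-3 / 0.3 = 0.0066 → 0.7%

0.7%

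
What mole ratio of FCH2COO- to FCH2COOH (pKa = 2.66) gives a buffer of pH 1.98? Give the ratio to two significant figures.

ratio = 0.21

pH = pKa + log(r) ⇒ log(r) = 1.98 − 2.66 = -0.68
r = [FCH2COO-]/[FCH2COOH] = 10^(-0.68) = 0.209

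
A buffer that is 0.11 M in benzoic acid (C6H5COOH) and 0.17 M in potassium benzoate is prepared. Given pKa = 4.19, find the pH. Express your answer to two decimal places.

pH = 4.38

Using pH = pKa + log([base]/[acid]) with [base]/[acid] = 0.17/0.11:
pH = 4.19 + (+0.189) = 4.38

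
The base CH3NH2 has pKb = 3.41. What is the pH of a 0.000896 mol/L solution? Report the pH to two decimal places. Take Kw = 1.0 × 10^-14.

CH3NH2 + H2O ⇌ CH3NH3+ + OH-
Kb = 10^(−3.41) = 3.89 × 10^-4
Let x = [OH-] at equilibrium. Kb = x²/(0.000896 − x).
x is not negligible relative to C₀; solve x² + 0.000389·x − 3.49e-07 = 0.
x = (−Kb + √(Kb² + 4·Kb·C₀))/2 = 4.27 × 10^-4 M
pOH = −log(4.27 × 10^-4) = 3.37; pH = 14.00 − 3.37 = 10.63

pH = 10.63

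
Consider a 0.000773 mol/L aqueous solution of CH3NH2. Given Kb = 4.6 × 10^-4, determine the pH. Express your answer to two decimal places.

CH3NH2 + H2O ⇌ CH3NH3+ + OH-
From the ICE table, Kb = [OH-]²/(0.000773 − [OH-]) = 4.6 × 10^-4.
[OH-] is not negligible relative to C₀; solve [OH-]² + 0.00046·[OH-] − 3.56e-07 = 0.
[OH-] = (−Kb + √(Kb² + 4·Kb·C₀))/2 = 4.09 × 10^-4 M
pOH = 3.39, so pH = 14.00 − pOH = 10.61

pH = 10.61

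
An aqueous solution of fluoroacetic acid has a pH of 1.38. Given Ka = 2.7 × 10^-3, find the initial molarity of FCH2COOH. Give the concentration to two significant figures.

C₀ = 6.9 × 10^-1 M

[H+] = 10^(-1.38) = 4.17 × 10^-2 M = x
Ka = x²/(C₀ − x) ⇒ C₀ = x + x²/Ka
C₀ = 4.17 × 10^-2 + (4.17 × 10^-2)²/(2.7 × 10^-3) = 6.86 × 10^-1 M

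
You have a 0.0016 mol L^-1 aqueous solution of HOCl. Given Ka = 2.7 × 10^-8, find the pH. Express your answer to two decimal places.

HOCl ⇌ OCl- + H+
From the ICE table, Ka = [H+]²/(0.0016 − [H+]) = 2.7 × 10^-8.
Assume [H+] ≪ 0.0016: [H+] ≈ √(2.7 × 10^-8 × 0.0016) = 6.57 × 10^-6 M
([H+]/C₀ = 0.41% < 5%, so the approximation holds.)
pH = −log[H+] = −log(6.57 × 10^-6) = 5.18

pH = 5.18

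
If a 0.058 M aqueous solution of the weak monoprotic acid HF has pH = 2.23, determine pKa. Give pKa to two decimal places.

pKa = 3.18

[H+] = 10^(-2.23) = 5.89 × 10^-3 M
At equilibrium [HA] = 0.058 − 5.89 × 10^-3 = 5.21 × 10^-2 M
Ka = [H+][A-]/[HA] = (5.89 × 10^-3)² / 5.21 × 10^-2 = 6.66 × 10^-4
pKa = -log(6.66 × 10^-4) = 3.18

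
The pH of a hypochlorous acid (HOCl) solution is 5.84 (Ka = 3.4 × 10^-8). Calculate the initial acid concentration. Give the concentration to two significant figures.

C₀ = 6.3 × 10^-5 M

[H+] = 10^(-5.84) = 1.45 × 10^-6 M = x
Ka = x²/(C₀ − x) ⇒ C₀ = x + x²/Ka
C₀ = 1.45 × 10^-6 + (1.45 × 10^-6)²/(3.4 × 10^-8) = 6.33 × 10^-5 M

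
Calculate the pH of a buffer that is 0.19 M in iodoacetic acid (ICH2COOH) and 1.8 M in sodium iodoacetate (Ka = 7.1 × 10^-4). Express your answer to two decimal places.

pH = 4.13

pKa = −log(7.1 × 10^-4) = 3.149
pH = pKa + log([A⁻]/[HA]) = 3.149 + log(1.8/0.19)
pH = 3.149 + (+0.977) = 4.13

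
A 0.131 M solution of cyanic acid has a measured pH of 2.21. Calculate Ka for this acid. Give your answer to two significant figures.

[H+] = 10^(-2.21) = 6.17 × 10^-3 M
At equilibrium [HA] = 0.131 − 6.17 × 10^-3 = 1.25 × 10^-1 M
Ka = [H+][A-]/[HA] = (6.17 × 10^-3)² / 1.25 × 10^-1 = 3.0 × 10^-4

Ka = 3.0 × 10^-4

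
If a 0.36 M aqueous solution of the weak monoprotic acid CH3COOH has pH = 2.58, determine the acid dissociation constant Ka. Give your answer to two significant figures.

[H+] = 10^(-2.58) = 2.63 × 10^-3 M
At equilibrium [HA] = 0.36 − 2.63 × 10^-3 = 3.57 × 10^-1 M
Ka = [H+][A-]/[HA] = (2.63 × 10^-3)² / 3.57 × 10^-1 = 1.9 × 10^-5

Ka = 1.9 × 10^-5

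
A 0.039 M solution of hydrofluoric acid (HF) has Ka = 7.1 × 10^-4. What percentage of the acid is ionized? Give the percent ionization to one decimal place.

12.6%

HF ⇌ F- + H+; let x = [H+] at equilibrium.
Solve x² + 0.00071x − 2.77e-05 = 0 → x = 4.92 × 10^-3 M
Fraction ionized = 4.92 × 10^-3 / 0.039 = 0.1262 → 12.6%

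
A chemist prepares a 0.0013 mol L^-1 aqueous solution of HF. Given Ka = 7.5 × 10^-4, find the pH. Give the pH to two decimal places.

HF ⇌ F- + H+
Let x = [H+] at equilibrium. Ka = x²/(0.0013 − x).
Here C₀/Ka ≈ 1.73, so the small-x approximation fails. Use the quadratic:
x = [−0.00075 + √(0.00075² + 3.9e-06)]/2 = 6.81 × 10^-4 M
pH = −log(6.81 × 10^-4) = 3.17

pH = 3.17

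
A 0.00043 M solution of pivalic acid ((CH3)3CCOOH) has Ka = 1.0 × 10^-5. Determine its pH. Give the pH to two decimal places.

(CH3)3CCOOH ⇌ (CH3)3CCOO- + H+
Ka = x²/(0.00043 − x) = 1.0 × 10^-5
The 5% rule fails; solving x² + Ka·x − Ka·C₀ = 0 exactly:
x = [−1e-05 + √(1e-05² + 1.72e-08)]/2 = 6.08 × 10^-5 M
pH = −log(6.08 × 10^-5) = 4.22

pH = 4.22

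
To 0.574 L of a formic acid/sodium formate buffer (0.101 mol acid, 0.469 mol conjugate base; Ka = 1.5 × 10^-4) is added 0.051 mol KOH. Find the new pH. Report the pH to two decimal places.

After neutralization: n(HCOOH) = 0.05 mol, n(HCOO-) = 0.52 mol.
pKa = −log(1.5 × 10^-4) = 3.824
pH = pKa + log([A⁻]/[HA]) = 3.824 + log(0.52/0.05) = 3.824 +1.017

pH = 4.84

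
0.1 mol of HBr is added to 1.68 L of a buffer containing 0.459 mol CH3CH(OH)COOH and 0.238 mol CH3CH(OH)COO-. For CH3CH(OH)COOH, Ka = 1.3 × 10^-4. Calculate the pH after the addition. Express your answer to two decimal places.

Added H+ converts CH3CH(OH)COO- to CH3CH(OH)COOH: CH3CH(OH)COOH → 0.559 mol, CH3CH(OH)COO- → 0.138 mol.
pKa = −log(1.3 × 10^-4) = 3.886
Henderson–Hasselbalch with mole ratio 0.138/0.559: pH = 3.886 + (-0.608)

pH = 3.28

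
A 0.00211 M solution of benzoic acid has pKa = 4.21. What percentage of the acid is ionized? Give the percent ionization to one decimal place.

C6H5COOH ⇌ C6H5COO- + H+; let x = [H+] at equilibrium.
Ka = 10^(−4.21) = 6.17 × 10^-5
Ka = x²/(C₀ − x); solving the quadratic gives x = 3.31 × 10^-4 M.
% ionization = x/C₀ × 100% = 3.31 × 10^-4/0.00211 × 100% = 15.7%

15.7%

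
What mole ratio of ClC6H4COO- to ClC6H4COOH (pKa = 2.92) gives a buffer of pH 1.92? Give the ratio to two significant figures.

ratio = 0.10

pH = pKa + log(r) ⇒ log(r) = 1.92 − 2.92 = -1.00
r = [ClC6H4COO-]/[ClC6H4COOH] = 10^(-1.00) = 0.1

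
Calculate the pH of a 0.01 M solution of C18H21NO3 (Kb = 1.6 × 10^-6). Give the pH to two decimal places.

C18H21NO3 + H2O ⇌ C18H22NO3+ + OH-
From the ICE table, Kb = [OH-]²/(0.01 − [OH-]) = 1.6 × 10^-6.
Neglecting [OH-] in the denominator: [OH-] = √(1.6 × 10^-6 × 0.01) = 1.26 × 10^-4 M
pOH = −log(1.26 × 10^-4) = 3.90; pH = 14.00 − 3.90 = 10.10

pH = 10.10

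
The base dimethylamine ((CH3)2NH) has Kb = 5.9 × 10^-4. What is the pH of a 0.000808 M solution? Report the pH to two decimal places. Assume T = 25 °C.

(CH3)2NH + H2O ⇌ (CH3)2NH2+ + OH-
From the ICE table, Kb = [OH-]²/(0.000808 − [OH-]) = 5.9 × 10^-4.
The 5% rule fails; solving [OH-]² + Kb·[OH-] − Kb·C₀ = 0 exactly:
[OH-] = [−0.00059 + √(0.00059² + 1.91e-06)]/2 = 4.56 × 10^-4 M
pOH = −log(4.56 × 10^-4) = 3.34; pH = 14.00 − 3.34 = 10.66

pH = 10.66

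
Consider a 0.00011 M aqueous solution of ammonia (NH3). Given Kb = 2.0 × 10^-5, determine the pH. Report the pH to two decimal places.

pH = 9.58

NH3 + H2O ⇌ NH4+ + OH-
Let x = [OH-] at equilibrium. Kb = x²/(0.00011 − x).
Here C₀/Kb ≈ 5.5, so the small-x approximation fails. Use the quadratic:
x = (−Kb + √(Kb² + 4·Kb·C₀))/2 = 3.80 × 10^-5 M
pOH = −log(3.80 × 10^-5) = 4.42; pH = 14.00 − 4.42 = 9.58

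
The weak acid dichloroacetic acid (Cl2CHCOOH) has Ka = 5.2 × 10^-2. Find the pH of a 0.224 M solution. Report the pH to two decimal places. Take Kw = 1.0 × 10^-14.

pH = 1.07

Cl2CHCOOH ⇌ Cl2CHCOO- + H+
From the ICE table, Ka = [H+]²/(0.224 − [H+]) = 5.2 × 10^-2.
The 5% rule fails; solving [H+]² + Ka·[H+] − Ka·C₀ = 0 exactly:
[H+] = (−Ka + √(Ka² + 4·Ka·C₀))/2 = 8.50 × 10^-2 M
pH = −log[H+] = −log(8.50 × 10^-2) = 1.07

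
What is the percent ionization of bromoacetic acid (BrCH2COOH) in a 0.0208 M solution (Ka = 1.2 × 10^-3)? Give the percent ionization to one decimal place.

BrCH2COOH ⇌ BrCH2COO- + H+; let x = [H+] at equilibrium.
Ka = x²/(C₀ − x); solving the quadratic gives x = 4.43 × 10^-3 M.
% ionization = x/C₀ × 100% = 4.43 × 10^-3/0.0208 × 100% = 21.3%

21.3%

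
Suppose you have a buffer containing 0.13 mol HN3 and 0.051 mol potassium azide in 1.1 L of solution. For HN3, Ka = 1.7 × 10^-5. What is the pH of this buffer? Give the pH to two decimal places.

pKa = −log(1.7 × 10^-5) = 4.770
Using pH = pKa + log([base]/[acid]) with [base]/[acid] = 0.051/0.13:
pH = 4.770 + (-0.406) = 4.36

pH = 4.36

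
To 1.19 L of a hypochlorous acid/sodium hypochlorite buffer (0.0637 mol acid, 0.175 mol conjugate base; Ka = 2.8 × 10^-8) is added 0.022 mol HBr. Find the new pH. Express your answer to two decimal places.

After neutralization: n(HOCl) = 0.0857 mol, n(OCl-) = 0.153 mol.
pKa = −log(2.8 × 10^-8) = 7.553
pH = pKa + log([A⁻]/[HA]) = 7.553 + log(0.153/0.0857) = 7.553 +0.252

pH = 7.80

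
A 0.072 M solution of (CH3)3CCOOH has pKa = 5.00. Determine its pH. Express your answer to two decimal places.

pH = 3.07

(CH3)3CCOOH ⇌ (CH3)3CCOO- + H+
Ka = 10^(−5.00) = 1.00 × 10^-5
Ka = [H+]²/(0.072 − [H+]) = 1.00 × 10^-5
Neglecting [H+] in the denominator: [H+] = √(1.00 × 10^-5 × 0.072) = 8.49 × 10^-4 M
pH = −log(8.49 × 10^-4) = 3.07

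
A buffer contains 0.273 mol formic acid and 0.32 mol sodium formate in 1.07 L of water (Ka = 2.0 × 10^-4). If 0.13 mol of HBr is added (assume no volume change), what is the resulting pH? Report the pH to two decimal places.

pH = 3.37

Added H+ converts HCOO- to HCOOH: HCOOH → 0.403 mol, HCOO- → 0.19 mol.
pKa = −log(2.0 × 10^-4) = 3.699
pH = pKa + log([A⁻]/[HA]) = 3.699 + log(0.19/0.403) = 3.699 -0.327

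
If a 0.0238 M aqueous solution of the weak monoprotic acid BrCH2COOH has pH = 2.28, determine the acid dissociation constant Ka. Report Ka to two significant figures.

[H+] = 10^(-2.28) = 5.25 × 10^-3 M
At equilibrium [HA] = 0.0238 − 5.25 × 10^-3 = 1.86 × 10^-2 M
Ka = [H+][A-]/[HA] = (5.25 × 10^-3)² / 1.86 × 10^-2 = 1.5 × 10^-3

Ka = 1.5 × 10^-3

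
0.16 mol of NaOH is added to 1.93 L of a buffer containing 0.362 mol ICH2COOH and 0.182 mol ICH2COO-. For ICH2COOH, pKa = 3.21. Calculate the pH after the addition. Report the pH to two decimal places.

After neutralization: n(ICH2COOH) = 0.202 mol, n(ICH2COO-) = 0.342 mol.
pH = pKa + log([A⁻]/[HA]) = 3.21 + log(0.342/0.202) = 3.21 +0.229

pH = 3.44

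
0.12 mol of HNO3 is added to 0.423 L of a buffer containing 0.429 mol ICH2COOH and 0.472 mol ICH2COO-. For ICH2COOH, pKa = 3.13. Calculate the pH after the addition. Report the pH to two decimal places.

pH = 2.94

After neutralization: n(ICH2COOH) = 0.549 mol, n(ICH2COO-) = 0.352 mol.
pH = pKa + log([A⁻]/[HA]) = 3.13 + log(0.352/0.549) = 3.13 -0.193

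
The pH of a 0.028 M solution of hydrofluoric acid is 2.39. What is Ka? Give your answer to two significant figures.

Ka = 6.9 × 10^-4

[H+] = 10^(-2.39) = 4.07 × 10^-3 M
At equilibrium [HA] = 0.028 − 4.07 × 10^-3 = 2.39 × 10^-2 M
Ka = [H+][A-]/[HA] = (4.07 × 10^-3)² / 2.39 × 10^-2 = 6.9 × 10^-4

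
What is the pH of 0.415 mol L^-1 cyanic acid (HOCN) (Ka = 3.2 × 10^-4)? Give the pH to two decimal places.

HOCN ⇌ OCN- + H+
Ka = [H+]²/(0.415 − [H+]) = 3.2 × 10^-4
Since Ka ≪ C₀, [H+] ≈ √(Ka·C₀) = 1.15 × 10^-2 M.
Check: 2.8% ionized — well under 5%, approximation valid.
pH = −log[H+] = −log(1.15 × 10^-2) = 1.94

pH = 1.94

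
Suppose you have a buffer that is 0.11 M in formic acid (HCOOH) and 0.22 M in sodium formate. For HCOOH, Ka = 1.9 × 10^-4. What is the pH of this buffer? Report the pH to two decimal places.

pKa = −log(1.9 × 10^-4) = 3.721
Using pH = pKa + log([base]/[acid]) with [base]/[acid] = 0.22/0.11:
pH = 3.721 + (+0.301) = 4.02

pH = 4.02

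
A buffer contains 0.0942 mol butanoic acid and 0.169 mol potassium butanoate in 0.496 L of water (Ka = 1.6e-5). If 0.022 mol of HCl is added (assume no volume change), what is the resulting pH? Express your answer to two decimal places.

pH = 4.90

After neutralization: n(CH3(CH2)2COOH) = 0.116 mol, n(CH3(CH2)2COO-) = 0.147 mol.
pKa = −log(1.6 × 10^-5) = 4.796
pH = pKa + log(n_CH3(CH2)2COO-/n_CH3(CH2)2COOH) = 4.796 + log(0.147/0.116) = 4.796 + (+0.103)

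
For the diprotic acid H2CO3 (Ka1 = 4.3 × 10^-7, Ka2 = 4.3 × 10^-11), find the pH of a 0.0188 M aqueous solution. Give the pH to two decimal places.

pH = 4.05

Since Ka1 ≫ Ka2, the first ionization dominates [H+].
Ka1 = x²/(0.0188 − x) = 4.3 × 10^-7
x ≈ √(4.3 × 10^-7 × 0.0188) = 8.99 × 10^-5 M
pH = −log(8.99 × 10^-5) = 4.05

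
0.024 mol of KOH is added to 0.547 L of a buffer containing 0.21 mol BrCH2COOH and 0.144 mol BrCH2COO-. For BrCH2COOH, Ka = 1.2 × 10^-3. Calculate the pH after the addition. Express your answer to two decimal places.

OH- converts BrCH2COOH to BrCH2COO-: BrCH2COOH → 0.186 mol, BrCH2COO- → 0.168 mol.
pKa = −log(1.2 × 10^-3) = 2.921
pH = pKa + log([A⁻]/[HA]) = 2.921 + log(0.168/0.186) = 2.921 -0.044

pH = 2.88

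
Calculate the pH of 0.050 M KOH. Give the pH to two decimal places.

pH = 12.70

KOH is a strong base; [OH-] = 0.05 M.
pOH = -log(0.05) = 1.30
pH = 14.00 - 1.30 = 12.70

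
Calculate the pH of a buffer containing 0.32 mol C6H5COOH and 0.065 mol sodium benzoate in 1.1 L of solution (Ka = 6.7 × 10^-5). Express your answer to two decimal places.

pKa = −log(6.7 × 10^-5) = 4.174
pH = pKa + log([A⁻]/[HA]) = 4.174 + log(0.065/0.32)
pH = 4.174 + (-0.692) = 3.48

pH = 3.48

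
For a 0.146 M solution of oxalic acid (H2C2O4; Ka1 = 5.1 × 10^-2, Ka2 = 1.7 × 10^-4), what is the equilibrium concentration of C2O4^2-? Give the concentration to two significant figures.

1.7 × 10^-4 M

First ionization gives [H+] ≈ [HC2O4-] = 6.45 × 10^-2 M.
Second step: Ka2 = [H+][C2O4^2-]/[HC2O4-] ≈ [C2O4^2-] (since [H+] ≈ [HC2O4-]).
So [C2O4^2-] ≈ Ka2.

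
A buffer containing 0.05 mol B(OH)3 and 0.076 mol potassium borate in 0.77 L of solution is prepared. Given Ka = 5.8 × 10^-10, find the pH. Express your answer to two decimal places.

pH = 9.42

pKa = −log(5.8 × 10^-10) = 9.237
Henderson–Hasselbalch: pH = pKa + log([B(OH)4-]/[B(OH)3]) = 9.237 + log(0.076/0.05)
pH = 9.237 + (+0.182) = 9.42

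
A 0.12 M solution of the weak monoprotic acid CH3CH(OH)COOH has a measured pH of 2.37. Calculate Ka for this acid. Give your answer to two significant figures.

Ka = 1.6 × 10^-4

[H+] = 10^(-2.37) = 4.27 × 10^-3 M
At equilibrium [HA] = 0.12 − 4.27 × 10^-3 = 1.16 × 10^-1 M
Ka = [H+][A-]/[HA] = (4.27 × 10^-3)² / 1.16 × 10^-1 = 1.6 × 10^-4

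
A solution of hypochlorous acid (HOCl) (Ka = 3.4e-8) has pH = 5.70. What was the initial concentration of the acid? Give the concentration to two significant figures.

C₀ = 1.2 × 10^-4 M

[H+] = 10^(-5.70) = 2.00 × 10^-6 M = x
Ka = x²/(C₀ − x) ⇒ C₀ = x + x²/Ka
C₀ = 2.00 × 10^-6 + (2.00 × 10^-6)²/(3.4 × 10^-8) = 1.20 × 10^-4 M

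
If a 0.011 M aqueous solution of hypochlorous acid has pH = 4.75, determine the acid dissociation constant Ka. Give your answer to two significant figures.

Ka = 2.9 × 10^-8

[H+] = 10^(-4.75) = 1.78 × 10^-5 M
At equilibrium [HA] = 0.011 − 1.78 × 10^-5 = 1.10 × 10^-2 M
Ka = [H+][A-]/[HA] = (1.78 × 10^-5)² / 1.10 × 10^-2 = 2.9 × 10^-8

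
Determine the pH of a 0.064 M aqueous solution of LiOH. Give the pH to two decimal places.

LiOH is a strong base; [OH-] = 0.064 M.
pOH = -log(0.064) = 1.19
pH = 14.00 - 1.19 = 12.81

pH = 12.81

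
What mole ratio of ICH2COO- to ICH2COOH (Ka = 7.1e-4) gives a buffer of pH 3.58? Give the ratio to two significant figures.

ratio = 2.7

pKa = -log(7.1 × 10^-4) = 3.149
pH = pKa + log(r) ⇒ log(r) = 3.58 − 3.149 = +0.431
r = [ICH2COO-]/[ICH2COOH] = 10^(+0.431) = 2.7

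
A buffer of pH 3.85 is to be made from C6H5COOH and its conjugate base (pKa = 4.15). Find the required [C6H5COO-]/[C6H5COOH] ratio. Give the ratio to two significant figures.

pH = pKa + log(r) ⇒ log(r) = 3.85 − 4.15 = -0.30
r = [C6H5COO-]/[C6H5COOH] = 10^(-0.30) = 0.501

ratio = 0.50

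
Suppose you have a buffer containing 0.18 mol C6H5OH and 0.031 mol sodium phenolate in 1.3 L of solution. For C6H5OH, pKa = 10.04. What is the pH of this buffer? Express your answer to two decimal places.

pH = pKa + log([A⁻]/[HA]) = 10.04 + log(0.031/0.18)
pH = 10.04 + (-0.764) = 9.28

pH = 9.28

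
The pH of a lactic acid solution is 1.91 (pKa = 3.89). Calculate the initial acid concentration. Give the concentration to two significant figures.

C₀ = 1.2 M

[H+] = 10^(-1.91) = 1.23 × 10^-2 M = x
Ka = 10^(−3.89) = 1.29 × 10^-4
Ka = x²/(C₀ − x) ⇒ C₀ = x + x²/Ka
C₀ = 1.23 × 10^-2 + (1.23 × 10^-2)²/(1.29 × 10^-4) = 1.19 M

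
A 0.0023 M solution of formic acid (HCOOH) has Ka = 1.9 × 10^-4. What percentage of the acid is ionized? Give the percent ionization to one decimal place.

HCOOH ⇌ HCOO- + H+; let x = [H+] at equilibrium.
Solve x² + 0.00019x − 4.37e-07 = 0 → x = 5.73 × 10^-4 M
Fraction ionized = 5.73 × 10^-4 / 0.0023 = 0.2491 → 24.9%

24.9%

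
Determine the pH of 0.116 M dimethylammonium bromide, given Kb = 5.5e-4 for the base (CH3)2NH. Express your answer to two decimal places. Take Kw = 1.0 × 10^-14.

pH = 5.84

(CH3)2NH2+ is the conjugate acid of the weak base (CH3)2NH.
Ka = Kw/Kb = 1.0×10^-14 / 5.5 × 10^-4 = 1.82 × 10^-11
From the ICE table, Ka = [H+]²/(0.116 − [H+]) = 1.82 × 10^-11.
Since Ka ≪ C₀, [H+] ≈ √(Ka·C₀) = 1.45 × 10^-6 M.
Check: 0.0013% ionized — well under 5%, approximation valid.
pH = −log(1.45 × 10^-6) = 5.84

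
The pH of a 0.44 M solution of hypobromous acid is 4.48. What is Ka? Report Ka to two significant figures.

[H+] = 10^(-4.48) = 3.31 × 10^-5 M
At equilibrium [HA] = 0.44 − 3.31 × 10^-5 = 4.40 × 10^-1 M
Ka = [H+][A-]/[HA] = (3.31 × 10^-5)² / 4.40 × 10^-1 = 2.5 × 10^-9

Ka = 2.5 × 10^-9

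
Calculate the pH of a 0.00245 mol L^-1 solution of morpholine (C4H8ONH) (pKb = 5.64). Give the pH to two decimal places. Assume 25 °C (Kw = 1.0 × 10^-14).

C4H8ONH + H2O ⇌ C4H8ONH2+ + OH-
Kb = 10^(−5.64) = 2.29 × 10^-6
Let x = [OH-] at equilibrium. Kb = x²/(0.00245 − x).
Since Kb ≪ C₀, x ≈ √(Kb·C₀) = 7.49 × 10^-5 M.
(x/C₀ = 3.1% < 5%, so the approximation holds.)
pOH = −log(7.49 × 10^-5) = 4.13; pH = 14.00 − 4.13 = 9.87

pH = 9.87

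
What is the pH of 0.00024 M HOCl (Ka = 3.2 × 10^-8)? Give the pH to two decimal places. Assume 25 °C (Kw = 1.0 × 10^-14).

HOCl ⇌ OCl- + H+
Let x = [H+] at equilibrium. Ka = x²/(0.00024 − x).
Neglecting x in the denominator: x = √(3.2 × 10^-8 × 0.00024) = 2.77 × 10^-6 M
Check: 1.2% ionized — well under 5%, approximation valid.
pH = −log[H+] = −log(2.77 × 10^-6) = 5.56

pH = 5.56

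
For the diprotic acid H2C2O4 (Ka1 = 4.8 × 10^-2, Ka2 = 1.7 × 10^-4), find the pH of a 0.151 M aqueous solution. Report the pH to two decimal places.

pH = 1.19

Ka1 ≫ Ka2, so treat the first dissociation as the only significant source of H+.
Ka1 = x²/(0.151 − x) = 4.8 × 10^-2
Solving the quadratic: x = (−Ka1 + √(Ka1² + 4·Ka1·C₀))/2 = 6.45 × 10^-2 M
pH = −log(6.45 × 10^-2) = 1.19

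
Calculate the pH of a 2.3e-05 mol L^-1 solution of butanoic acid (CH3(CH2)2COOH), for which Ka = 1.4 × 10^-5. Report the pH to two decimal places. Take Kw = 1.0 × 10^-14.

CH3(CH2)2COOH ⇌ CH3(CH2)2COO- + H+
Let x = [H+] at equilibrium. Ka = x²/(2.3e-05 − x).
Here C₀/Ka ≈ 1.64, so the small-x approximation fails. Use the quadratic:
x = [−1.4e-05 + √(1.4e-05² + 1.29e-09)]/2 = 1.23 × 10^-5 M
pH = −log(1.23 × 10^-5) = 4.91

pH = 4.91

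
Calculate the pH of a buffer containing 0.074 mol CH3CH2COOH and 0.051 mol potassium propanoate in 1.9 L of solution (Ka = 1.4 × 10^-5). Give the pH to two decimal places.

pKa = −log(1.4 × 10^-5) = 4.854
Henderson–Hasselbalch: pH = pKa + log([CH3CH2COO-]/[CH3CH2COOH]) = 4.854 + log(0.051/0.074)
pH = 4.854 + (-0.162) = 4.69

pH = 4.69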